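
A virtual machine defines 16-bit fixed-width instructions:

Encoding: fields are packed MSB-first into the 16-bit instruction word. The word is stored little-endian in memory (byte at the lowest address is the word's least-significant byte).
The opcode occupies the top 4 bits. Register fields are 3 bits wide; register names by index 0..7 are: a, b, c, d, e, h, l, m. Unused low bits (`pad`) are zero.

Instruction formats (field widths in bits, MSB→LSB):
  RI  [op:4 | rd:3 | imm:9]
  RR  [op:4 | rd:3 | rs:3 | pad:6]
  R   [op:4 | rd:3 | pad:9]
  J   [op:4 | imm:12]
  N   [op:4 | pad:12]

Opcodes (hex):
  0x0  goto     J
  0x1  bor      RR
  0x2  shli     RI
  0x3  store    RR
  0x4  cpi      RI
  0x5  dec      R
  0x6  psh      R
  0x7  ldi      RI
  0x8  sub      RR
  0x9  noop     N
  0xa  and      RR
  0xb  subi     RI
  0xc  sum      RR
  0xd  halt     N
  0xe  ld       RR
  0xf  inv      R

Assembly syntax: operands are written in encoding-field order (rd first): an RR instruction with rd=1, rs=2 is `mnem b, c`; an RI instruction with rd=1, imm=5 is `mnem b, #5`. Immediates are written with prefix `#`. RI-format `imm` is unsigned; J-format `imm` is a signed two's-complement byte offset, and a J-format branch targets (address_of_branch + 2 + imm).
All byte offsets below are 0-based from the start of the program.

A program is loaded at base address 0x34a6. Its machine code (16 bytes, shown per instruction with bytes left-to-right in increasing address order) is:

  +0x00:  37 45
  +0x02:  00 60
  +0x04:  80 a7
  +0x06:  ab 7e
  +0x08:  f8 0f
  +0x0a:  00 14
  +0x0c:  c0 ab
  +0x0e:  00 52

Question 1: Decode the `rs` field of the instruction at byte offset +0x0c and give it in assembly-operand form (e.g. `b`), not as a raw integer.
+0x0c: c0 ab ⇒ word 0xabc0 (little)
  opcode bits[15:12]=0xa: and/RR
  rd@[11:9]=0x5 ⇒ h
  rs@[8:6]=0x7 ⇒ m

m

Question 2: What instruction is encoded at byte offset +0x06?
[06] ab 7e → 0x7eab
  opcode bits[15:12]=0x7: ldi/RI
  rd@[11:9]=0x7 ⇒ m
  imm@[8:0]=0xab ⇒ #171

ldi m, #171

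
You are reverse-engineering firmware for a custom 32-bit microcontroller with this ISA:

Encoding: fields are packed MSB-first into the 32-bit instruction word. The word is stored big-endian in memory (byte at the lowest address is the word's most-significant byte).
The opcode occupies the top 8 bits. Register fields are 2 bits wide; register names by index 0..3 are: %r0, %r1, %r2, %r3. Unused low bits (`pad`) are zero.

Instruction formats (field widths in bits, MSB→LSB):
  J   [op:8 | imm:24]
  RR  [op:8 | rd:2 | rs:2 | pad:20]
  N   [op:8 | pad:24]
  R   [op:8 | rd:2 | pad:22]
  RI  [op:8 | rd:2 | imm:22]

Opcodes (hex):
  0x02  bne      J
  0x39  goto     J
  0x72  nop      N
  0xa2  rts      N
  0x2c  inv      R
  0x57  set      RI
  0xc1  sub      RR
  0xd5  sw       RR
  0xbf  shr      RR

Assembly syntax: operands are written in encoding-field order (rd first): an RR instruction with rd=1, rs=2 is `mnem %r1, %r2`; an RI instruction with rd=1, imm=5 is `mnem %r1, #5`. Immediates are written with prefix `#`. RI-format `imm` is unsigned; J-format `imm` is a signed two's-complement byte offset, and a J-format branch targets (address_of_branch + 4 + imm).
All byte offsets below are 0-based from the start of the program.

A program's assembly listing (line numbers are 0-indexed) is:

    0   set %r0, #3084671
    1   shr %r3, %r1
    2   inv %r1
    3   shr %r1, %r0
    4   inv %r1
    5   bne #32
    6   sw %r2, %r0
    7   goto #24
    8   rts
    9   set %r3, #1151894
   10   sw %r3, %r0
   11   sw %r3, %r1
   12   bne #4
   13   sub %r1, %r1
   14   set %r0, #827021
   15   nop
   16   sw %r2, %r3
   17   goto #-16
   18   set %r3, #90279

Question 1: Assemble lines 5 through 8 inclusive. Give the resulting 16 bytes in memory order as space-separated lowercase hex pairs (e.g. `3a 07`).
02 00 00 20 d5 80 00 00 39 00 00 18 a2 00 00 00

line 5 (bne): pack op=0x2:8|imm=32:24 = 0x02000020; big→ 02 00 00 20
line 6 (sw): pack op=0xd5:8|rd=2:2|rs=0:2|pad=0:20 = 0xd5800000; big→ d5 80 00 00
line 7 (goto): pack op=0x39:8|imm=24:24 = 0x39000018; big→ 39 00 00 18
line 8 (rts): pack op=0xa2:8|pad=0:24 = 0xa2000000; big→ a2 00 00 00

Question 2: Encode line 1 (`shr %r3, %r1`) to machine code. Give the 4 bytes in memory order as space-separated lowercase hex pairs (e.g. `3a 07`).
bf d0 00 00

1. shr fields op=0xbf:8|rd=3:2|rs=1:2|pad=0:20 → word bfd00000h → bf d0 00 00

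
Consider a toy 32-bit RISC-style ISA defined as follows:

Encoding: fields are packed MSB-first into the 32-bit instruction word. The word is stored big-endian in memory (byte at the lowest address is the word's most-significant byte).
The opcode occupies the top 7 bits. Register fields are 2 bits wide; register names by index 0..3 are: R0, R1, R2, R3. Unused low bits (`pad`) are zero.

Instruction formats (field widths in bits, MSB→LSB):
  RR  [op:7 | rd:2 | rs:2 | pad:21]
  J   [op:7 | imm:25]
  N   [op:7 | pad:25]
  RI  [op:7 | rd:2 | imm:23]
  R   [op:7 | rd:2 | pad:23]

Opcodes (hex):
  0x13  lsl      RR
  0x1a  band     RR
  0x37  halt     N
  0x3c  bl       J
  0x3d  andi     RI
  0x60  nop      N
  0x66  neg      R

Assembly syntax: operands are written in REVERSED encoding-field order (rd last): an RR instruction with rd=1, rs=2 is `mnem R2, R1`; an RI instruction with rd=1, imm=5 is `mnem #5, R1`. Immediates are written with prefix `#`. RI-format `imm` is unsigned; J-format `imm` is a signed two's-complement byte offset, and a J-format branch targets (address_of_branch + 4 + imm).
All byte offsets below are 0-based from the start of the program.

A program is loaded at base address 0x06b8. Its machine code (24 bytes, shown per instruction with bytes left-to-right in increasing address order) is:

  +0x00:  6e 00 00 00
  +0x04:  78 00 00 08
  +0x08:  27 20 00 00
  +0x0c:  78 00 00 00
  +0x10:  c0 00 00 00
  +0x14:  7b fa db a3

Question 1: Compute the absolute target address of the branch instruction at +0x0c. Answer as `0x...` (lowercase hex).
0x06c8

off 0x0c: read 78 00 00 00 as big → 0x78000000
  opcode bits[31:25]=0x3c: bl/J
  imm: (w>>0)&0x1ffffff=0x0 → #0
  target = base 0x06b8 + off 0x0c + 4 + imm 0 = 0x06c8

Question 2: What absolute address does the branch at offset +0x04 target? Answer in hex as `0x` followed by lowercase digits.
@+04  big-endian(78 00 00 08) = 0x78000008
  op=0x78000008>>25=0x3c ⇒ bl (J)
  [24:0] imm=8 = #8
  target = base 0x06b8 + off 0x04 + 4 + imm 8 = 0x06c8

0x06c8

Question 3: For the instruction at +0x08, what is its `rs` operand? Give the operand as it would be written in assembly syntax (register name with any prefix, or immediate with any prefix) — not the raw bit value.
off 0x08: read 27 20 00 00 as big → 0x27200000
  top 7b → 0x13 → lsl [RR]
  rd@[24:23]=0x2 ⇒ R2
  rs@[22:21]=0x1 ⇒ R1

R1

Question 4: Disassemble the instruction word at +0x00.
@+00  big-endian(6e 00 00 00) = 0x6e000000
  top 7b → 0x37 → halt [N]

halt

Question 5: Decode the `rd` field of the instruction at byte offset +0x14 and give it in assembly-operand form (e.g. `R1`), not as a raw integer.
R3

@+14  big-endian(7b fa db a3) = 0x7bfadba3
  top 7b → 0x3d → andi [RI]
  rd: (w>>23)&0x3=0x3 → R3
  imm: (w>>0)&0x7fffff=0x7adba3 → #8051619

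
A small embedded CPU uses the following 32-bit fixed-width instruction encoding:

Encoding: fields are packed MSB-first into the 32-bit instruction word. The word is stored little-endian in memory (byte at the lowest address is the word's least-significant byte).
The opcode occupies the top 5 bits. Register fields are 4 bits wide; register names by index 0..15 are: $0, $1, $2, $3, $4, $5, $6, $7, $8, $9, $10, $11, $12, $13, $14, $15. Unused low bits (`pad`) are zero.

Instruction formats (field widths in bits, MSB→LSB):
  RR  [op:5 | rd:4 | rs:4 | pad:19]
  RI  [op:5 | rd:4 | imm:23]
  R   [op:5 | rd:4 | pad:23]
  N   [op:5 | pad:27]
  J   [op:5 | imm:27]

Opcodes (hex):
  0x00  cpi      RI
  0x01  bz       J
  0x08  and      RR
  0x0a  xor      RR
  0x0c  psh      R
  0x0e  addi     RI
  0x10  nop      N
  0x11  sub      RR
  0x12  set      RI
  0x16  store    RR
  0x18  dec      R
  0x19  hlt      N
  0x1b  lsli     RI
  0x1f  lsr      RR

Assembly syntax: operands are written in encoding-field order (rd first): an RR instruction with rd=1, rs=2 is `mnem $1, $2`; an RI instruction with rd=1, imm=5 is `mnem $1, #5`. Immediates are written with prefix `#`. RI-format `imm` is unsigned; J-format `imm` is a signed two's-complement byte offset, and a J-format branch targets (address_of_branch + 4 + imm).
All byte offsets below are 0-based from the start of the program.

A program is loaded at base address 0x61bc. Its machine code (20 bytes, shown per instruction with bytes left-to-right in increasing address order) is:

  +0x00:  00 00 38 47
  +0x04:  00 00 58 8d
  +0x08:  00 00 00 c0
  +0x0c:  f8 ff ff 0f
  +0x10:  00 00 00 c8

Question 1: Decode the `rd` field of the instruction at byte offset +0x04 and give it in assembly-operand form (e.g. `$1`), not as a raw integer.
$10

off 0x04: read 00 00 58 8d as little → 0x8d580000
  op=0x8d580000>>27=0x11 ⇒ sub (RR)
  [26:23] rd=10 = $10
  [22:19] rs=11 = $11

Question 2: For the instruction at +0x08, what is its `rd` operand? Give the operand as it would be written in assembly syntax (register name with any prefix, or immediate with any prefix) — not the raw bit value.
@+08  little-endian(00 00 00 c0) = 0xc0000000
  opcode bits[31:27]=0x18: dec/R
  rd: (w>>23)&0xf=0x0 → $0

$0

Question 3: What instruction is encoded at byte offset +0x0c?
off 0x0c: read f8 ff ff 0f as little → 0x0ffffff8
  top 5b → 0x1 → bz [J]
  imm: (w>>0)&0x7ffffff=0x7fffff8 (s27→-8) → #-8

bz #-8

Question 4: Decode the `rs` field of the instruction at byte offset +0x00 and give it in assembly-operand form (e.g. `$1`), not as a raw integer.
$7

off 0x00: read 00 00 38 47 as little → 0x47380000
  op=0x47380000>>27=0x8 ⇒ and (RR)
  rd@[26:23]=0xe ⇒ $14
  rs@[22:19]=0x7 ⇒ $7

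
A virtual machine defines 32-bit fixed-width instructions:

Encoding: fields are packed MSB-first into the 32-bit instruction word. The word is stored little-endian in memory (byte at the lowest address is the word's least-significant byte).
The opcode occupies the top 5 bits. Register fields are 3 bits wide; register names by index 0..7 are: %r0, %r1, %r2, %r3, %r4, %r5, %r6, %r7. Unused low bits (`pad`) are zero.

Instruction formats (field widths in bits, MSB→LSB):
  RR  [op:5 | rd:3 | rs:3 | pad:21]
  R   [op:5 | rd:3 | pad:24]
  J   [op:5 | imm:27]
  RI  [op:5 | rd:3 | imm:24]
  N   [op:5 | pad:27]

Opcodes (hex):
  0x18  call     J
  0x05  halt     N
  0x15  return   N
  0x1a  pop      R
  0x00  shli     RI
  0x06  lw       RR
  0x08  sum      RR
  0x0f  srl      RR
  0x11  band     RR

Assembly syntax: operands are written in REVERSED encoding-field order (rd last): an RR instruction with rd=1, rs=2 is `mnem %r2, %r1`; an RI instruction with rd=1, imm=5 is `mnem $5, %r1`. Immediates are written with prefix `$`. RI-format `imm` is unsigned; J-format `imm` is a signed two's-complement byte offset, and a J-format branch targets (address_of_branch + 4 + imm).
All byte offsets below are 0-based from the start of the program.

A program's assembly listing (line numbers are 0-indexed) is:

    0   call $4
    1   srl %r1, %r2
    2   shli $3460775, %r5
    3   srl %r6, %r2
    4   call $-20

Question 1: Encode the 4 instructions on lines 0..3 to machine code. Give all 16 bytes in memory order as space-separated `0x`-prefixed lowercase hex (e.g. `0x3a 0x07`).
0x04 0x00 0x00 0xc0 0x00 0x00 0x20 0x7a 0xa7 0xce 0x34 0x05 0x00 0x00 0xc0 0x7a

L0: call op=0x18:5|imm=4:27 ⇒ 0xc0000004 ⇒ little 04 00 00 c0
L1: srl op=0xf:5|rd=2:3|rs=1:3|pad=0:21 ⇒ 0x7a200000 ⇒ little 00 00 20 7a
L2: shli op=0x0:5|rd=5:3|imm=3460775:24 ⇒ 0x0534cea7 ⇒ little a7 ce 34 05
L3: srl op=0xf:5|rd=2:3|rs=6:3|pad=0:21 ⇒ 0x7ac00000 ⇒ little 00 00 c0 7a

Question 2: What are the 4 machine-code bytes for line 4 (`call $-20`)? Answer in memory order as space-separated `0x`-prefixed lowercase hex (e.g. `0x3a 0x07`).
L4: call op=0x18:5|imm=-20:27 ⇒ 0xc7ffffec ⇒ little ec ff ff c7

0xec 0xff 0xff 0xc7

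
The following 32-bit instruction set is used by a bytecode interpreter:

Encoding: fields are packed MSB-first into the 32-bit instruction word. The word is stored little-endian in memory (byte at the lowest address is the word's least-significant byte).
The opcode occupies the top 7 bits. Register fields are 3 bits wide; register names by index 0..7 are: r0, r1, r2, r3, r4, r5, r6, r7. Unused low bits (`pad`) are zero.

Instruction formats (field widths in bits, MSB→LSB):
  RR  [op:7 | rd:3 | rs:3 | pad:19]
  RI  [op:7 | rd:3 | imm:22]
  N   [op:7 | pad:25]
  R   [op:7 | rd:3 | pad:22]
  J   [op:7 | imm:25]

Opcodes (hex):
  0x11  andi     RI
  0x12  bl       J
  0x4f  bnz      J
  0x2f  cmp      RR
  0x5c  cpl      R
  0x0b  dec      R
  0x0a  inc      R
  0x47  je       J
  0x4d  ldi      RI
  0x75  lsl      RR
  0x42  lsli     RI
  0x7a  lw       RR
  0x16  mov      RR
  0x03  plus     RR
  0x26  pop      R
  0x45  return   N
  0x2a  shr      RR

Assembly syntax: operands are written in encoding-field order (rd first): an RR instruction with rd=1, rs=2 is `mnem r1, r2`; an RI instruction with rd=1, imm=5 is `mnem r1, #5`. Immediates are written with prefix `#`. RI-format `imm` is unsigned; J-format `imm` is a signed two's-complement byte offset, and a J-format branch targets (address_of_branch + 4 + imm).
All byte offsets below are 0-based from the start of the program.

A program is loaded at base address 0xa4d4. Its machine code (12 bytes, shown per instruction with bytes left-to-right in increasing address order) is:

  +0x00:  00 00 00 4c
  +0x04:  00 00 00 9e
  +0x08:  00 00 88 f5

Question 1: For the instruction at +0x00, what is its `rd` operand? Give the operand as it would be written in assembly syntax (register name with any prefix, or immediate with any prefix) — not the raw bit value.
off 0x00: read 00 00 00 4c as little → 0x4c000000
  top 7b → 0x26 → pop [R]
  [24:22] rd=0 = r0

r0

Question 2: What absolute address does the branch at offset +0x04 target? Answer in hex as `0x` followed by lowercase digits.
@+04  little-endian(00 00 00 9e) = 0x9e000000
  top 7b → 0x4f → bnz [J]
  imm@[24:0]=0x0 ⇒ #0
  target = base 0xa4d4 + off 0x04 + 4 + imm 0 = 0xa4dc

0xa4dc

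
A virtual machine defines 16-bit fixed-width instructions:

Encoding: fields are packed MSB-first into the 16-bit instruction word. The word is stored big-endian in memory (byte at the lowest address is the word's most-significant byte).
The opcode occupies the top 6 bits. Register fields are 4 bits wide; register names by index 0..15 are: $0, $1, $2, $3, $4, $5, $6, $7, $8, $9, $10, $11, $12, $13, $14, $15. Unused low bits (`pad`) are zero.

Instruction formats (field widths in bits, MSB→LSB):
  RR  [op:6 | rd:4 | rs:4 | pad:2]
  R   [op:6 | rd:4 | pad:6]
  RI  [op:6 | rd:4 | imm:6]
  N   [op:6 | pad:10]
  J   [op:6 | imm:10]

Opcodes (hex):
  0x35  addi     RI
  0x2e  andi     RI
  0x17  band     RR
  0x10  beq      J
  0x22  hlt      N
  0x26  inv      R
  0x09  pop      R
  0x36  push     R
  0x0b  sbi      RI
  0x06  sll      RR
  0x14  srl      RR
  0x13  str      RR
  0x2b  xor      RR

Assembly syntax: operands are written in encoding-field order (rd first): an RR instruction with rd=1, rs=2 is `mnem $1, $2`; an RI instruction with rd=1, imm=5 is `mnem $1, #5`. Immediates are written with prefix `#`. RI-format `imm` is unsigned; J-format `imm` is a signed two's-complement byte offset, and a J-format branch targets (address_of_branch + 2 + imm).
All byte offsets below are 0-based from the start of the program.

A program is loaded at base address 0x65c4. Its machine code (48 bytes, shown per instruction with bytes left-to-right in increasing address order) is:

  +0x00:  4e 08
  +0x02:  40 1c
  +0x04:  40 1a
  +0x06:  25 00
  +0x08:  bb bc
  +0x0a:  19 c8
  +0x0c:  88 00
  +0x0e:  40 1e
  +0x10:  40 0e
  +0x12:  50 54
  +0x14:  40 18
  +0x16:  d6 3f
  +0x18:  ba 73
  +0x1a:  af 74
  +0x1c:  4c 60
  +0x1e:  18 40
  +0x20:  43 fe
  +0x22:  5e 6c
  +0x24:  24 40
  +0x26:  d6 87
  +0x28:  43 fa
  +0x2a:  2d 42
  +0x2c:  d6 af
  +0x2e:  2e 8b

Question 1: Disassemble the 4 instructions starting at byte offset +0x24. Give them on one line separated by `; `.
pop $1; addi $10, #7; beq #-6; sbi $5, #2

[24] 24 40 → 0x2440
  top 6b → 0x9 → pop [R]
  rd@[9:6]=0x1 ⇒ $1
[26] d6 87 → 0xd687
  top 6b → 0x35 → addi [RI]
  rd@[9:6]=0xa ⇒ $10
  imm@[5:0]=0x7 ⇒ #7
[28] 43 fa → 0x43fa
  top 6b → 0x10 → beq [J]
  imm@[9:0]=0x3fa (s10→-6) ⇒ #-6
[2a] 2d 42 → 0x2d42
  top 6b → 0xb → sbi [RI]
  rd@[9:6]=0x5 ⇒ $5
  imm@[5:0]=0x2 ⇒ #2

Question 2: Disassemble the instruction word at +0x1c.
str $1, $8

[1c] 4c 60 → 0x4c60
  op=0x4c60>>10=0x13 ⇒ str (RR)
  [9:6] rd=1 = $1
  [5:2] rs=8 = $8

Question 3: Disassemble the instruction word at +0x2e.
[2e] 2e 8b → 0x2e8b
  opcode bits[15:10]=0xb: sbi/RI
  rd: (w>>6)&0xf=0xa → $10
  imm: (w>>0)&0x3f=0xb → #11

sbi $10, #11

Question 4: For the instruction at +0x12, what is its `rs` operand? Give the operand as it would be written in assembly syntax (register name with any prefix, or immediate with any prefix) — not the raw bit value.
$5

[12] 50 54 → 0x5054
  top 6b → 0x14 → srl [RR]
  rd@[9:6]=0x1 ⇒ $1
  rs@[5:2]=0x5 ⇒ $5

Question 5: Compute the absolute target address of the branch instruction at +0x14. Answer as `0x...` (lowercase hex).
@+14  big-endian(40 18) = 0x4018
  opcode bits[15:10]=0x10: beq/J
  imm@[9:0]=0x18 ⇒ #24
  target = base 0x65c4 + off 0x14 + 2 + imm 24 = 0x65f2

0x65f2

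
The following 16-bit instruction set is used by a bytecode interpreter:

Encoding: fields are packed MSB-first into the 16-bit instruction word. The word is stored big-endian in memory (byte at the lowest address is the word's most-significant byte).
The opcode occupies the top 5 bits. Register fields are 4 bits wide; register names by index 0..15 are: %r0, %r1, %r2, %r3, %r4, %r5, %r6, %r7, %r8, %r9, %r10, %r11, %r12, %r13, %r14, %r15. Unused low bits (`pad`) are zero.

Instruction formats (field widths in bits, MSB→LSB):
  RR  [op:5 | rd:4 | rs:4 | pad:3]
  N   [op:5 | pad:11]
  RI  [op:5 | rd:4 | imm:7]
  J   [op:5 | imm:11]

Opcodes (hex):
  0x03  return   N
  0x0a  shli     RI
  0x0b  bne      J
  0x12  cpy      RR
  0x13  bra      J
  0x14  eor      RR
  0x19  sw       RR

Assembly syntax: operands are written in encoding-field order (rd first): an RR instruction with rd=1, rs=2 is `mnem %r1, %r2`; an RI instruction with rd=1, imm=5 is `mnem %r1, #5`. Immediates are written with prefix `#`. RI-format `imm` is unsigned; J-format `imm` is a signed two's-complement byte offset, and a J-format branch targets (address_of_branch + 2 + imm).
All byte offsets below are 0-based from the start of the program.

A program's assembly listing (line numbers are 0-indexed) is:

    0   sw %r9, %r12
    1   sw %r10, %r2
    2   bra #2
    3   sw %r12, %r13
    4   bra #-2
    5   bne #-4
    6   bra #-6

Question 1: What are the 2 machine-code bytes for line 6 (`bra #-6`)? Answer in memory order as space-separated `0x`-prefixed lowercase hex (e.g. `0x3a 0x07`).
0x9f 0xfa

6. bra fields op=0x13:5|imm=-6:11 → word 9ffah → 9f fa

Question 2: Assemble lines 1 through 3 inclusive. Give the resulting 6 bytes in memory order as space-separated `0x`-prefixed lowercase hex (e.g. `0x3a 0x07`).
1. sw fields op=0x19:5|rd=10:4|rs=2:4|pad=0:3 → word cd10h → cd 10
2. bra fields op=0x13:5|imm=2:11 → word 9802h → 98 02
3. sw fields op=0x19:5|rd=12:4|rs=13:4|pad=0:3 → word ce68h → ce 68

0xcd 0x10 0x98 0x02 0xce 0x68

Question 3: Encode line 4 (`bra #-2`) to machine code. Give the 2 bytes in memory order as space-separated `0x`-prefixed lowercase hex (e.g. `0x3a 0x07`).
0x9f 0xfe

L4: bra op=0x13:5|imm=-2:11 ⇒ 0x9ffe ⇒ big 9f fe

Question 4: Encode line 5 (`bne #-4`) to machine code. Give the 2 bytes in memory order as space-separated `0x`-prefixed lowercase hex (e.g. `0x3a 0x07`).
0x5f 0xfc

5. bne fields op=0xb:5|imm=-4:11 → word 5ffch → 5f fc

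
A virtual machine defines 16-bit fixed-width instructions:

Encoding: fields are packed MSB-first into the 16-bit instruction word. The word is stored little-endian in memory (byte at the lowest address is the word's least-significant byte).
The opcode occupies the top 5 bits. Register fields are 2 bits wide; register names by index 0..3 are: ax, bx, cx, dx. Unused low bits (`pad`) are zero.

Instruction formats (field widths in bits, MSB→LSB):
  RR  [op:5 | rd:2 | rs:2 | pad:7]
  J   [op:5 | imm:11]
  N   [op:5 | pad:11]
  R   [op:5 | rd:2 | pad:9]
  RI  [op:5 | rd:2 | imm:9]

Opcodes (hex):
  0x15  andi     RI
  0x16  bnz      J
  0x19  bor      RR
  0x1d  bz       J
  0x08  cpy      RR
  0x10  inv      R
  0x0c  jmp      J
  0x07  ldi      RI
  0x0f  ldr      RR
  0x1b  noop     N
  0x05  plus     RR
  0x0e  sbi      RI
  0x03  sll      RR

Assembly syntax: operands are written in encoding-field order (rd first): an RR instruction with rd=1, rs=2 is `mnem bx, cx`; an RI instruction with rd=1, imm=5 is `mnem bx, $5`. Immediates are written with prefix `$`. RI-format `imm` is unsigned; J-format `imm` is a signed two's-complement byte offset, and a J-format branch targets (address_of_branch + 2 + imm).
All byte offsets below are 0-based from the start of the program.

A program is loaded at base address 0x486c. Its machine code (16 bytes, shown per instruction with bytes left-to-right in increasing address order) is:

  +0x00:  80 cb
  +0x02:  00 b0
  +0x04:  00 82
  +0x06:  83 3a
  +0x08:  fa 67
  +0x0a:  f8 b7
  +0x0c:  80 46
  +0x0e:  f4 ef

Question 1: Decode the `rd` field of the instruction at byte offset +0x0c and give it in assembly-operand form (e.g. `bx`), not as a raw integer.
+0x0c: 80 46 ⇒ word 0x4680 (little)
  top 5b → 0x8 → cpy [RR]
  [10:9] rd=3 = dx
  [8:7] rs=1 = bx

dx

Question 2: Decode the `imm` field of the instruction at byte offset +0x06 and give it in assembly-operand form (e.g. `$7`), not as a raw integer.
@+06  little-endian(83 3a) = 0x3a83
  op=0x3a83>>11=0x7 ⇒ ldi (RI)
  rd: (w>>9)&0x3=0x1 → bx
  imm: (w>>0)&0x1ff=0x83 → $131

$131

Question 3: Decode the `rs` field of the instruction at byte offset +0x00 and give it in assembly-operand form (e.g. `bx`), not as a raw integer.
off 0x00: read 80 cb as little → 0xcb80
  opcode bits[15:11]=0x19: bor/RR
  [10:9] rd=1 = bx
  [8:7] rs=3 = dx

dx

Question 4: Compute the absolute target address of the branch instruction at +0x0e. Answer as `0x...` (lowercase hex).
0x4870

+0x0e: f4 ef ⇒ word 0xeff4 (little)
  opcode bits[15:11]=0x1d: bz/J
  imm@[10:0]=0x7f4 (s11→-12) ⇒ $-12
  target = base 0x486c + off 0x0e + 2 + imm -12 = 0x4870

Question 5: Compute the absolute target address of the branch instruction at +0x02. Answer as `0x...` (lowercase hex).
0x4870

[02] 00 b0 → 0xb000
  top 5b → 0x16 → bnz [J]
  [10:0] imm=0 = $0
  target = base 0x486c + off 0x02 + 2 + imm 0 = 0x4870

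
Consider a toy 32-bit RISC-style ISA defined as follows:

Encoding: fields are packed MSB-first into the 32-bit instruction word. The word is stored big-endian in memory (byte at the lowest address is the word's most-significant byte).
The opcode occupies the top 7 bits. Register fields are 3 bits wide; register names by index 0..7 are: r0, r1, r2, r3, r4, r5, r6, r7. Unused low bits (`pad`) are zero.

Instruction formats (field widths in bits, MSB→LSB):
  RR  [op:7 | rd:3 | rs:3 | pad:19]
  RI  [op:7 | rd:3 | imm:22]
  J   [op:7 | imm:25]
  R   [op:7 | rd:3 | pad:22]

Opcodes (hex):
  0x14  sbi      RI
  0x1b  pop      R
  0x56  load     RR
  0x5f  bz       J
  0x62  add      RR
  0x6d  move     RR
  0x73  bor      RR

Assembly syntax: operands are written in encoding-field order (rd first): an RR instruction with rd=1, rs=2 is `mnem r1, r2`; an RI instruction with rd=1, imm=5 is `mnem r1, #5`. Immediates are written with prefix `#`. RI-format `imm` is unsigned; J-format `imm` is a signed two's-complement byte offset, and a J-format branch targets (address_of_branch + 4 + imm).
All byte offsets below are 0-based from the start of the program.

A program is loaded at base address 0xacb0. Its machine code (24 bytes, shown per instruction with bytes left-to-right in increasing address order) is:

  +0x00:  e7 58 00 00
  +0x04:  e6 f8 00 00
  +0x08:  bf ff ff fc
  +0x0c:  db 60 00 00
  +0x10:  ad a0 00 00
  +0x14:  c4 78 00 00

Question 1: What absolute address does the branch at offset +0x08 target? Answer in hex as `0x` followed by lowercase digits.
0xacb8

off 0x08: read bf ff ff fc as big → 0xbffffffc
  op=0xbffffffc>>25=0x5f ⇒ bz (J)
  imm@[24:0]=0x1fffffc (s25→-4) ⇒ #-4
  target = base 0xacb0 + off 0x08 + 4 + imm -4 = 0xacb8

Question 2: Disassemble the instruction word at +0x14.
@+14  big-endian(c4 78 00 00) = 0xc4780000
  top 7b → 0x62 → add [RR]
  rd@[24:22]=0x1 ⇒ r1
  rs@[21:19]=0x7 ⇒ r7

add r1, r7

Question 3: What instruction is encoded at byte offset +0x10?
load r6, r4

@+10  big-endian(ad a0 00 00) = 0xada00000
  top 7b → 0x56 → load [RR]
  rd: (w>>22)&0x7=0x6 → r6
  rs: (w>>19)&0x7=0x4 → r4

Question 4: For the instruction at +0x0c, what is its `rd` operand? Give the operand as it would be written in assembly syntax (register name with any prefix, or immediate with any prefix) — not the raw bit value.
@+0c  big-endian(db 60 00 00) = 0xdb600000
  top 7b → 0x6d → move [RR]
  rd: (w>>22)&0x7=0x5 → r5
  rs: (w>>19)&0x7=0x4 → r4

r5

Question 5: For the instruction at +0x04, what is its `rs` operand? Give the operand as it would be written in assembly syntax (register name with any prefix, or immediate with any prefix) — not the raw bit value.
r7

[04] e6 f8 00 00 → 0xe6f80000
  top 7b → 0x73 → bor [RR]
  [24:22] rd=3 = r3
  [21:19] rs=7 = r7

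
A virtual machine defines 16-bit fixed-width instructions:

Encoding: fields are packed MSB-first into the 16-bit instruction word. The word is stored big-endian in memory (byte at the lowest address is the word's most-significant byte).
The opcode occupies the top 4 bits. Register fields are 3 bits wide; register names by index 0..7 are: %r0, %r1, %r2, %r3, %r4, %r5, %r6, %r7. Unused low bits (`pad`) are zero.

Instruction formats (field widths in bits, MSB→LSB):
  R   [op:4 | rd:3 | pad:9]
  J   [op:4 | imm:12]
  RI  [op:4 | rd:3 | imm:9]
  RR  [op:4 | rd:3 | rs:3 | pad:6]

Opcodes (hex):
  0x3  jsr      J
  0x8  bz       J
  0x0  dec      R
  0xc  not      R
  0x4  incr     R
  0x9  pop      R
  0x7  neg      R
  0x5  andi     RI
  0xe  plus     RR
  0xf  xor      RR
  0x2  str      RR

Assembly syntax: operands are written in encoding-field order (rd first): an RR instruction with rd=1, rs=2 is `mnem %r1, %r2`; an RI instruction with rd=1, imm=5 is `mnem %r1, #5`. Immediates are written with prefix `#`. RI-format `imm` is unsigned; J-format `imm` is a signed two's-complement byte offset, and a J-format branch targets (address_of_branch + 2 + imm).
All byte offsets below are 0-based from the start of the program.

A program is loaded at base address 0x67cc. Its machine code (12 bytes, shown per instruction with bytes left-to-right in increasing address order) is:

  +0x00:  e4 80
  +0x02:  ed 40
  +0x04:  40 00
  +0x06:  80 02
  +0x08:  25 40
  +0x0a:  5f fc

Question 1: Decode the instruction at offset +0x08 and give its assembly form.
off 0x08: read 25 40 as big → 0x2540
  opcode bits[15:12]=0x2: str/RR
  rd: (w>>9)&0x7=0x2 → %r2
  rs: (w>>6)&0x7=0x5 → %r5

str %r2, %r5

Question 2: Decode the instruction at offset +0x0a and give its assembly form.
andi %r7, #508

@+0a  big-endian(5f fc) = 0x5ffc
  top 4b → 0x5 → andi [RI]
  rd@[11:9]=0x7 ⇒ %r7
  imm@[8:0]=0x1fc ⇒ #508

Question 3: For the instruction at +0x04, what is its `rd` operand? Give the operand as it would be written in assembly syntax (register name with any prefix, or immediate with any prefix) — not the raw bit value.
%r0

+0x04: 40 00 ⇒ word 0x4000 (big)
  op=0x4000>>12=0x4 ⇒ incr (R)
  [11:9] rd=0 = %r0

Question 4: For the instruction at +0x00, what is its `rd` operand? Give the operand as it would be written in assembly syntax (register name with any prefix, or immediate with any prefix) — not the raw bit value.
%r2

+0x00: e4 80 ⇒ word 0xe480 (big)
  opcode bits[15:12]=0xe: plus/RR
  rd@[11:9]=0x2 ⇒ %r2
  rs@[8:6]=0x2 ⇒ %r2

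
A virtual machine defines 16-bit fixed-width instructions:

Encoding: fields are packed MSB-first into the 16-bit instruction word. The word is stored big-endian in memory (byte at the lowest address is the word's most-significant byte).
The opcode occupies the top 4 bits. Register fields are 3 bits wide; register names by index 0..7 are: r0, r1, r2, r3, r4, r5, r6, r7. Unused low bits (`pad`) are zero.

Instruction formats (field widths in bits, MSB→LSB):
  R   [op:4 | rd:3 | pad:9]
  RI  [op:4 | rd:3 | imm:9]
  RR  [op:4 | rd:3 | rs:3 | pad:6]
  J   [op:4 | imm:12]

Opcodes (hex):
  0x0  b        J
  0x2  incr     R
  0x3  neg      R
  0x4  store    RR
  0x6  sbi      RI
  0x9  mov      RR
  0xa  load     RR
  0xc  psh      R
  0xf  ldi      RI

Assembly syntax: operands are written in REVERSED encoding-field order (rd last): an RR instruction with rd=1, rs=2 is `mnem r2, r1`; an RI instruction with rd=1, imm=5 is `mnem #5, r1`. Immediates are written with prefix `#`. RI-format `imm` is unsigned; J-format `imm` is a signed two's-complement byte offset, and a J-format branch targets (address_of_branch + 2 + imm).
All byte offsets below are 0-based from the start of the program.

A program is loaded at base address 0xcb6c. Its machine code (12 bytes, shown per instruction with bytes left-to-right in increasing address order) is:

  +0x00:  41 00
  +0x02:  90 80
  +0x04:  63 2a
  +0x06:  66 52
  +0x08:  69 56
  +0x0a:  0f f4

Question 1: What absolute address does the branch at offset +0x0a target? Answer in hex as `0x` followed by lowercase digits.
0xcb6c

[0a] 0f f4 → 0x0ff4
  opcode bits[15:12]=0x0: b/J
  imm: (w>>0)&0xfff=0xff4 (s12→-12) → #-12
  target = base 0xcb6c + off 0x0a + 2 + imm -12 = 0xcb6c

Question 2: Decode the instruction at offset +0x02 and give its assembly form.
off 0x02: read 90 80 as big → 0x9080
  opcode bits[15:12]=0x9: mov/RR
  rd: (w>>9)&0x7=0x0 → r0
  rs: (w>>6)&0x7=0x2 → r2

mov r2, r0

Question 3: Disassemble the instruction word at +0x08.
sbi #342, r4

off 0x08: read 69 56 as big → 0x6956
  op=0x6956>>12=0x6 ⇒ sbi (RI)
  rd: (w>>9)&0x7=0x4 → r4
  imm: (w>>0)&0x1ff=0x156 → #342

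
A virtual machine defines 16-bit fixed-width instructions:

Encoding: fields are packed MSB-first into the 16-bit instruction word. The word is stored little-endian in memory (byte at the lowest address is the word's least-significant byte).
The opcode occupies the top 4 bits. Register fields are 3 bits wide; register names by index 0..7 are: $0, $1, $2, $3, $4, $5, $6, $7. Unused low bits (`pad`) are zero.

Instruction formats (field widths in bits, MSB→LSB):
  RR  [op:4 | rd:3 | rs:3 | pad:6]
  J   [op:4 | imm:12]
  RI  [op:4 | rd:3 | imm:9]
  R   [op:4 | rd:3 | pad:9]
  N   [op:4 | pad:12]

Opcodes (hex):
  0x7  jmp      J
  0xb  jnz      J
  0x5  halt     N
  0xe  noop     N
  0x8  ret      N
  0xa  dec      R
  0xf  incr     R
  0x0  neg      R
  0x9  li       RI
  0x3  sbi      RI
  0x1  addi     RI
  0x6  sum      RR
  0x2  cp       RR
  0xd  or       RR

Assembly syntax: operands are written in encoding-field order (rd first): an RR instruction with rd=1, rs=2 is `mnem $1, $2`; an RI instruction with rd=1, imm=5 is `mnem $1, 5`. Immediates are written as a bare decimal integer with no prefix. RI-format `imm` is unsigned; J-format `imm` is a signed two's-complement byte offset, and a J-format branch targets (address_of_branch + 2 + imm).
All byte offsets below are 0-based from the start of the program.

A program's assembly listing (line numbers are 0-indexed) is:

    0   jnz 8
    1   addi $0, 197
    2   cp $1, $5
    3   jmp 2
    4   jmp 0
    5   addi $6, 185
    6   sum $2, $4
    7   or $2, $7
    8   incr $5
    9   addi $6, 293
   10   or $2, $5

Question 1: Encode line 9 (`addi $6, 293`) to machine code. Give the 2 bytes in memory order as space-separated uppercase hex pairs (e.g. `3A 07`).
9. addi fields op=0x1:4|rd=6:3|imm=293:9 → word 1d25h → 25 1d

25 1D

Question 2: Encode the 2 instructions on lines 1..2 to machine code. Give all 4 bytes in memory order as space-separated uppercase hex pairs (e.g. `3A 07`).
line 1 (addi): pack op=0x1:4|rd=0:3|imm=197:9 = 0x10c5; little→ c5 10
line 2 (cp): pack op=0x2:4|rd=1:3|rs=5:3|pad=0:6 = 0x2340; little→ 40 23

C5 10 40 23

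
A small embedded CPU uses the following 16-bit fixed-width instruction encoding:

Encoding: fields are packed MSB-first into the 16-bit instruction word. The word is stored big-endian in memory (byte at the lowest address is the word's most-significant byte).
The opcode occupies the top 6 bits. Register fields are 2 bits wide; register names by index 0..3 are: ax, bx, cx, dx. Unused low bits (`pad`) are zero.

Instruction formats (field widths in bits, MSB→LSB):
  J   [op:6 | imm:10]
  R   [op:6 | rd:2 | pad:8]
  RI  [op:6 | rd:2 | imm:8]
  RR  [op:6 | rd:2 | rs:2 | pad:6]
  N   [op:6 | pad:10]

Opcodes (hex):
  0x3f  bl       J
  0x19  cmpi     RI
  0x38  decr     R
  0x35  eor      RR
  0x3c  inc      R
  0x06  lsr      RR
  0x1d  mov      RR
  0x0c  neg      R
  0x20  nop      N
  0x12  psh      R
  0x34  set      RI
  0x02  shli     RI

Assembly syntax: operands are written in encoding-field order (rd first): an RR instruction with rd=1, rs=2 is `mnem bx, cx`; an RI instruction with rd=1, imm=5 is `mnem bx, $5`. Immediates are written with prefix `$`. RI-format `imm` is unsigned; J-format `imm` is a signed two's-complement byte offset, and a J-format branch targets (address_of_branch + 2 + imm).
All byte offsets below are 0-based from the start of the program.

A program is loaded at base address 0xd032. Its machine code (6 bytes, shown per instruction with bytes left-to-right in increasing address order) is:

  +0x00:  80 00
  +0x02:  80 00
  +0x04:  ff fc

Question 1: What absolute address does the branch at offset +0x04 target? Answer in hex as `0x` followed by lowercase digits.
[04] ff fc → 0xfffc
  top 6b → 0x3f → bl [J]
  imm: (w>>0)&0x3ff=0x3fc (s10→-4) → $-4
  target = base 0xd032 + off 0x04 + 2 + imm -4 = 0xd034

0xd034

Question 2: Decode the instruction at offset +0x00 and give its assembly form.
nop

[00] 80 00 → 0x8000
  opcode bits[15:10]=0x20: nop/N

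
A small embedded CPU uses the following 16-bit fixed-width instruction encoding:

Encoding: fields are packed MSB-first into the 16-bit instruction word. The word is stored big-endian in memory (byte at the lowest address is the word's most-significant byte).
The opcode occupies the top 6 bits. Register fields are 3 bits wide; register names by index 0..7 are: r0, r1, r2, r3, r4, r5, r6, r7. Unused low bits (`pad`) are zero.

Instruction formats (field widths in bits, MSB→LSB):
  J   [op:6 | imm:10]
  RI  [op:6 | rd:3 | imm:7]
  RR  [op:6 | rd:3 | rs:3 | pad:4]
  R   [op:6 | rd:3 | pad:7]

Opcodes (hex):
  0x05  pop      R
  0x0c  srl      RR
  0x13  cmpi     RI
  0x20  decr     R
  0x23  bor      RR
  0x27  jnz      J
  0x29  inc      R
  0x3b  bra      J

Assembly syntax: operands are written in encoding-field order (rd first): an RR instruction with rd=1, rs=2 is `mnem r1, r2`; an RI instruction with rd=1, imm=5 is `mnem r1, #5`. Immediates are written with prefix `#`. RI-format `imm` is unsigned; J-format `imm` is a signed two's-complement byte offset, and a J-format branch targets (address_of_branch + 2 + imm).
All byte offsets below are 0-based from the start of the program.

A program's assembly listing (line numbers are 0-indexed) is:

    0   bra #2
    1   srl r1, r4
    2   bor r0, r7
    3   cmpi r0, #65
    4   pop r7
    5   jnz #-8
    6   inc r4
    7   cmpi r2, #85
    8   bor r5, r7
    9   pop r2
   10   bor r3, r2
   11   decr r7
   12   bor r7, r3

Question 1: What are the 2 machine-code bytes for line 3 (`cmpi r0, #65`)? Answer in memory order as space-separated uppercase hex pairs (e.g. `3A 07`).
4C 41

L3: cmpi op=0x13:6|rd=0:3|imm=65:7 ⇒ 0x4c41 ⇒ big 4c 41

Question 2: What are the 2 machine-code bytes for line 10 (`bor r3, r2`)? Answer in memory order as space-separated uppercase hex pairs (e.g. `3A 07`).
10. bor fields op=0x23:6|rd=3:3|rs=2:3|pad=0:4 → word 8da0h → 8d a0

8D A0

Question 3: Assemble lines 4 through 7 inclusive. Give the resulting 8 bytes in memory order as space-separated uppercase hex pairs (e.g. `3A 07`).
17 80 9F F8 A6 00 4D 55

line 4 (pop): pack op=0x5:6|rd=7:3|pad=0:7 = 0x1780; big→ 17 80
line 5 (jnz): pack op=0x27:6|imm=-8:10 = 0x9ff8; big→ 9f f8
line 6 (inc): pack op=0x29:6|rd=4:3|pad=0:7 = 0xa600; big→ a6 00
line 7 (cmpi): pack op=0x13:6|rd=2:3|imm=85:7 = 0x4d55; big→ 4d 55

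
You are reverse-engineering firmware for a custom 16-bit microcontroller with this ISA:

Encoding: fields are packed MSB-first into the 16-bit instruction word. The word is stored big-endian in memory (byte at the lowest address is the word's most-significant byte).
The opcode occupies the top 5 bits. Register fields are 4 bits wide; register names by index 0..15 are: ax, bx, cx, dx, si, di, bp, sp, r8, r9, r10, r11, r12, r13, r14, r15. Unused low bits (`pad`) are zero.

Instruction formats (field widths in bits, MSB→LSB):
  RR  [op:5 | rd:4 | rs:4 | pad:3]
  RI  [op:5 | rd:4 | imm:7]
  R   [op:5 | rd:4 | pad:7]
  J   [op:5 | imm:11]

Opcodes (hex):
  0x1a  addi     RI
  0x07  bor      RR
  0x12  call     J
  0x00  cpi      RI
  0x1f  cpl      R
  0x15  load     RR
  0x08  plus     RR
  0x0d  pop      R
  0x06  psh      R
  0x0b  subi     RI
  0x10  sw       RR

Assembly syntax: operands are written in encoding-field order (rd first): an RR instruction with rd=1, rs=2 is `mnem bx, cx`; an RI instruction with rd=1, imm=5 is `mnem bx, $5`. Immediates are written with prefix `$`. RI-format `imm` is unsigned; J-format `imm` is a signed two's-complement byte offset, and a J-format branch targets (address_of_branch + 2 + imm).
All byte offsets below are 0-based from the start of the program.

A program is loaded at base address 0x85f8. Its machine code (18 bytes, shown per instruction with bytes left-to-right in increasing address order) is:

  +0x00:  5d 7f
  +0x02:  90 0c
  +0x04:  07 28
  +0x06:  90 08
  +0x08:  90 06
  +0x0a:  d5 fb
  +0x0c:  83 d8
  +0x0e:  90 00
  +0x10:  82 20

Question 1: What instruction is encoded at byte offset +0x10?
off 0x10: read 82 20 as big → 0x8220
  opcode bits[15:11]=0x10: sw/RR
  rd: (w>>7)&0xf=0x4 → si
  rs: (w>>3)&0xf=0x4 → si

sw si, si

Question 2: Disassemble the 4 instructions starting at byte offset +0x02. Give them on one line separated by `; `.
call $12; cpi r14, $40; call $8; call $6

+0x02: 90 0c ⇒ word 0x900c (big)
  top 5b → 0x12 → call [J]
  imm@[10:0]=0xc ⇒ $12
+0x04: 07 28 ⇒ word 0x0728 (big)
  top 5b → 0x0 → cpi [RI]
  rd@[10:7]=0xe ⇒ r14
  imm@[6:0]=0x28 ⇒ $40
+0x06: 90 08 ⇒ word 0x9008 (big)
  top 5b → 0x12 → call [J]
  imm@[10:0]=0x8 ⇒ $8
+0x08: 90 06 ⇒ word 0x9006 (big)
  top 5b → 0x12 → call [J]
  imm@[10:0]=0x6 ⇒ $6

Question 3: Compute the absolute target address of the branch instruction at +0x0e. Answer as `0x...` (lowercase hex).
+0x0e: 90 00 ⇒ word 0x9000 (big)
  op=0x9000>>11=0x12 ⇒ call (J)
  imm: (w>>0)&0x7ff=0x0 → $0
  target = base 0x85f8 + off 0x0e + 2 + imm 0 = 0x8608

0x8608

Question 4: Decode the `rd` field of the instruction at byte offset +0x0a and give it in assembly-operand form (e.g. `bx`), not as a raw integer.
r11

[0a] d5 fb → 0xd5fb
  opcode bits[15:11]=0x1a: addi/RI
  [10:7] rd=11 = r11
  [6:0] imm=123 = $123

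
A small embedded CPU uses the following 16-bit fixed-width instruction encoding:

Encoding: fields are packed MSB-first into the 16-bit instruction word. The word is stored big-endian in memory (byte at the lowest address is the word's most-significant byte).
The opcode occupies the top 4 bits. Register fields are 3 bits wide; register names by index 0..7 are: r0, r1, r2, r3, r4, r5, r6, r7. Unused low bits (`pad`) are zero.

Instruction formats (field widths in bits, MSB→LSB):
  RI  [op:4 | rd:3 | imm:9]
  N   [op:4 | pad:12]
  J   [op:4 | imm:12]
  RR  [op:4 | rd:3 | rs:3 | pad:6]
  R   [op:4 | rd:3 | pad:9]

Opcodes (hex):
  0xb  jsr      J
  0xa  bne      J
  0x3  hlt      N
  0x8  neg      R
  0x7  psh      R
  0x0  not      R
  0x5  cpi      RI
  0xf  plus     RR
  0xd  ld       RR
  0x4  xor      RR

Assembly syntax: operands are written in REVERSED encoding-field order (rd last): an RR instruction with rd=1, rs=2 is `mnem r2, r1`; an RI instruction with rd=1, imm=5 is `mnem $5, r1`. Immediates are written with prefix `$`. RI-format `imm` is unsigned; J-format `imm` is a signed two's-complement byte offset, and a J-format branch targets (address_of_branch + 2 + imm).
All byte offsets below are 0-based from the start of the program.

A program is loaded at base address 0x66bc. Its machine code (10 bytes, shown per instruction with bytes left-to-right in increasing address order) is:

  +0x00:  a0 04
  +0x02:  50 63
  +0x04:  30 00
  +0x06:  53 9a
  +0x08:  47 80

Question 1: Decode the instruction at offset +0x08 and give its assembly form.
[08] 47 80 → 0x4780
  op=0x4780>>12=0x4 ⇒ xor (RR)
  [11:9] rd=3 = r3
  [8:6] rs=6 = r6

xor r6, r3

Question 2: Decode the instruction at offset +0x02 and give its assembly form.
cpi $99, r0

@+02  big-endian(50 63) = 0x5063
  op=0x5063>>12=0x5 ⇒ cpi (RI)
  rd: (w>>9)&0x7=0x0 → r0
  imm: (w>>0)&0x1ff=0x63 → $99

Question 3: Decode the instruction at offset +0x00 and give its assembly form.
bne $4

@+00  big-endian(a0 04) = 0xa004
  opcode bits[15:12]=0xa: bne/J
  imm@[11:0]=0x4 ⇒ $4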